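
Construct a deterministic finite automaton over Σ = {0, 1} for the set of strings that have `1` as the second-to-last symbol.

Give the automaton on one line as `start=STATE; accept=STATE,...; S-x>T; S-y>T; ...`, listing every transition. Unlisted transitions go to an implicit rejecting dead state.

start=A; accept=F,G; A-0>B; A-1>C; B-0>D; B-1>E; C-0>F; C-1>G; D-0>D; D-1>E; E-0>F; E-1>G; F-0>D; F-1>E; G-0>F; G-1>G

A DFA must remember the last 2 symbols (since which symbol is second-to-last isn't known until the input ends). Use one state per possible window of the last ≤2 symbols; accept from those whose window starts with `1`.
A 7-state machine:
       0  1 
>  A   B  C 
   B   D  E 
   C   F  G 
   D   D  E 
   E   F  G 
 * F   D  E 
 * G   F  G 
(> = start, * = accepting)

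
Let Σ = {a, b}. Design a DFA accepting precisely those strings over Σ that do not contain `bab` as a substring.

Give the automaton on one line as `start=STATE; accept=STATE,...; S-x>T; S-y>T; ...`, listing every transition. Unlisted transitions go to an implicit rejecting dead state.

Track partial matches of the forbidden pattern `bab`. State q3 is a dead state reached once `bab` has occurred; every other state accepts. q0 means no part of `bab` is currently matched.
A 4-state machine:
        a   b  
>* q0   q0  q1 
 * q1   q2  q1 
 * q2   q0  q3 
   q3   q3  q3 
(> = start, * = accepting)

start=q0; accept=q0,q1,q2; q0-a>q0; q0-b>q1; q1-a>q2; q1-b>q1; q2-a>q0; q2-b>q3; q3-a>q3; q3-b>q3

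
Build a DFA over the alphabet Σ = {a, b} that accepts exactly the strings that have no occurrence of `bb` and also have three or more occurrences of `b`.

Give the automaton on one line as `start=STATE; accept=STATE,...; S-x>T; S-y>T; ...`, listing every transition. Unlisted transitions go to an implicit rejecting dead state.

Handle the two conditions separately and then intersect. The first has 3 states tracking partial matches of the forbidden pattern `bb`; the second has 5 states tracking the count of `b`s, saturating at 4. A product state is a pair (one from each), accepting exactly when both do.
A 12-state machine:
          a    b  
>  q0     q0   q1 
   q1     q2   q3 
   q2     q2   q4 
   q3     q3   q5 
   q4     q6   q5 
   q5     q5   q7 
   q6     q6   q8 
   q7     q7   q7 
 * q8     q9   q7 
 * q9     q9  q10 
 * q10   q11   q7 
 * q11   q11  q10 
(> = start, * = accepting)

start=q0; accept=q8,q9,q10,q11; q0-a>q0; q0-b>q1; q1-a>q2; q1-b>q3; q2-a>q2; q2-b>q4; q3-a>q3; q3-b>q5; q4-a>q6; q4-b>q5; q5-a>q5; q5-b>q7; q6-a>q6; q6-b>q8; q7-a>q7; q7-b>q7; q8-a>q9; q8-b>q7; q9-a>q9; q9-b>q10; q10-a>q11; q10-b>q7; q11-a>q11; q11-b>q10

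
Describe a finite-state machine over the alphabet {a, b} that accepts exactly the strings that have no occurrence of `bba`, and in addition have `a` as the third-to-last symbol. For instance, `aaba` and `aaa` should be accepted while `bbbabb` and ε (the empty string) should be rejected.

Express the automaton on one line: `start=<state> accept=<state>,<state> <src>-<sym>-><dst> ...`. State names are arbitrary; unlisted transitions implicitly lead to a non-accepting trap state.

Run two small machines in parallel and take their product. One (4 states) tracks partial matches of the forbidden pattern `bba`; the other (15 states) tracks the last 3 symbols read. Each combined state is a pair, one component from each; accept when both components accept. Equivalent product states are then merged.
10 states suffice.
        a   b  
>  S0   S1  S2 
   S1   S3  S4 
   S2   S1  S5 
   S3   S6  S7 
   S4   S8  S9 
   S5   S5  S5 
 * S6   S6  S7 
 * S7   S8  S9 
 * S8   S3  S4 
 * S9   S5  S5 
(> = start, * = accepting)

start=S0 accept=S6,S7,S8,S9 S0-a->S1 S0-b->S2 S1-a->S3 S1-b->S4 S2-a->S1 S2-b->S5 S3-a->S6 S3-b->S7 S4-a->S8 S4-b->S9 S5-a->S5 S5-b->S5 S6-a->S6 S6-b->S7 S7-a->S8 S7-b->S9 S8-a->S3 S8-b->S4 S9-a->S5 S9-b->S5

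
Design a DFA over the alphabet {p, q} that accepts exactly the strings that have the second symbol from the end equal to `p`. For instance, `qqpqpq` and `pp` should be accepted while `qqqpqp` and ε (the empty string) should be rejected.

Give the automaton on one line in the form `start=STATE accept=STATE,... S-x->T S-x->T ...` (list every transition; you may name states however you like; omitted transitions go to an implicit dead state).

Because acceptance depends on a position counted from the end, the machine has to buffer the most recent 2 symbols. Make each state the string of the last up-to-2 symbols read; on input `x` shift the window left and append `x`. Accept when the buffered window has length 2 and begins with `p`.
7 states suffice.
        p   q  
>  S0   S1  S2 
   S1   S3  S4 
   S2   S5  S6 
 * S3   S3  S4 
 * S4   S5  S6 
   S5   S3  S4 
   S6   S5  S6 
(> = start, * = accepting)

start=S0 accept=S3,S4 S0-p->S1 S0-q->S2 S1-p->S3 S1-q->S4 S2-p->S5 S2-q->S6 S3-p->S3 S3-q->S4 S4-p->S5 S4-q->S6 S5-p->S3 S5-q->S4 S6-p->S5 S6-q->S6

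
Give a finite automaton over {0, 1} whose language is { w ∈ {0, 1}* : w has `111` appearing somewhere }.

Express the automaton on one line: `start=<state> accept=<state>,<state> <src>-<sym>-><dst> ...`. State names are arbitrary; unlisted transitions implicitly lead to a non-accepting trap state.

Track how much of `111` has been matched so far: state q0 is no progress, q3 is the absorbing accept state reached once `111` has occurred. Intermediate states record partial matches; on a mismatch, fall back to the longest reusable overlap.
A 4-state machine:
        0   1  
>  q0   q0  q1 
   q1   q0  q2 
   q2   q0  q3 
 * q3   q3  q3 
(> = start, * = accepting)

start=q0 accept=q3 q0-0->q0 q0-1->q1 q1-0->q0 q1-1->q2 q2-0->q0 q2-1->q3 q3-0->q3 q3-1->q3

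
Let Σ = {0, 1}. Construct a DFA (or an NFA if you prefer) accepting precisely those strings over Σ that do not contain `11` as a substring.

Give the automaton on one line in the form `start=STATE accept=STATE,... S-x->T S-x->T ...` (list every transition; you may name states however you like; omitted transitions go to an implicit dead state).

This is the complement of 'contains `11`'. Use the same substring-matching states — A through C holding how much of `11` has just been matched — but flip the accepting set: everything except the trap C accepts.
3 states suffice.
       0  1 
>* A   A  B 
 * B   A  C 
   C   C  C 
(> = start, * = accepting)

start=A accept=A,B A-0->A A-1->B B-0->A B-1->C C-0->C C-1->C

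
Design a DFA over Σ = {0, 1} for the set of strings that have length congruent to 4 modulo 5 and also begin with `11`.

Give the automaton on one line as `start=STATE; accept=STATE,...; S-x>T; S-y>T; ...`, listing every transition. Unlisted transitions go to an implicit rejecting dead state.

Run two small machines in parallel and take their product. The first has 5 states tracking the input length modulo 5; the second has 4 states tracking whether the input so far still matches the prefix `11`. A product state is a pair (one from each), accepting exactly when both do. Equivalent product states are then merged.
        0   1  
>  S0   S1  S2 
   S1   S1  S1 
   S2   S1  S3 
   S3   S4  S4 
   S4   S5  S5 
 * S5   S6  S6 
   S6   S7  S7 
   S7   S3  S3 
(> = start, * = accepting)

start=S0; accept=S5; S0-0>S1; S0-1>S2; S1-0>S1; S1-1>S1; S2-0>S1; S2-1>S3; S3-0>S4; S3-1>S4; S4-0>S5; S4-1>S5; S5-0>S6; S5-1>S6; S6-0>S7; S6-1>S7; S7-0>S3; S7-1>S3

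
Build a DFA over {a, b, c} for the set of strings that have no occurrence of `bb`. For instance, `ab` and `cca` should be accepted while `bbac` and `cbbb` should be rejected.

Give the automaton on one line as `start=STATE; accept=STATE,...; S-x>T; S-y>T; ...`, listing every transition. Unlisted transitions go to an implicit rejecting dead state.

Track partial matches of the forbidden pattern `bb`. State q2 is a dead state reached once `bb` has occurred; every other state accepts. q0 means no part of `bb` is currently matched.
With 3 states:
        a   b   c  
>* q0   q0  q1  q0 
 * q1   q0  q2  q0 
   q2   q2  q2  q2 
(> = start, * = accepting)

start=q0; accept=q0,q1; q0-a>q0; q0-b>q1; q0-c>q0; q1-a>q0; q1-b>q2; q1-c>q0; q2-a>q2; q2-b>q2; q2-c>q2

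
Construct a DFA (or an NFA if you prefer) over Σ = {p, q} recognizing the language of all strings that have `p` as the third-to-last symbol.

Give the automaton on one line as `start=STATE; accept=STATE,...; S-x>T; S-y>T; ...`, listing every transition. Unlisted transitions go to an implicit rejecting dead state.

A DFA must remember the last 3 symbols (since which symbol is third-to-last isn't known until the input ends). Use one state per possible window of the last ≤3 symbols; accept from those whose window starts with `p`.
15 states suffice.
          p    q  
>  s0     s1   s2 
   s1     s3   s4 
   s2     s5   s6 
   s3     s7   s8 
   s4     s9  s10 
   s5    s11  s12 
   s6    s13  s14 
 * s7     s7   s8 
 * s8     s9  s10 
 * s9    s11  s12 
 * s10   s13  s14 
   s11    s7   s8 
   s12    s9  s10 
   s13   s11  s12 
   s14   s13  s14 
(> = start, * = accepting)

start=s0; accept=s7,s8,s9,s10; s0-p>s1; s0-q>s2; s1-p>s3; s1-q>s4; s2-p>s5; s2-q>s6; s3-p>s7; s3-q>s8; s4-p>s9; s4-q>s10; s5-p>s11; s5-q>s12; s6-p>s13; s6-q>s14; s7-p>s7; s7-q>s8; s8-p>s9; s8-q>s10; s9-p>s11; s9-q>s12; s10-p>s13; s10-q>s14; s11-p>s7; s11-q>s8; s12-p>s9; s12-q>s10; s13-p>s11; s13-q>s12; s14-p>s13; s14-q>s14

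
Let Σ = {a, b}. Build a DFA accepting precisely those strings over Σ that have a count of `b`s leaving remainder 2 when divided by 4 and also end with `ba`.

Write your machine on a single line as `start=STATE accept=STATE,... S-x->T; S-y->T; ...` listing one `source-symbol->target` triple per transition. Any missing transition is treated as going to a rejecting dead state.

Run two small machines in parallel and take their product. One (4 states) tracks the count of `b`s modulo 4; the other (3 states) tracks how much of the suffix `ba` has currently been matched. Each combined state is a pair, one component from each; accept when both components accept. Equivalent product states are then merged.
With 6 states:
        a   b  
>  S0   S0  S1 
   S1   S1  S2 
   S2   S3  S4 
 * S3   S5  S4 
   S4   S4  S0 
   S5   S5  S4 
(> = start, * = accepting)

start=S0; accept=S3; S0-a->S0; S0-b->S1; S1-a->S1; S1-b->S2; S2-a->S3; S2-b->S4; S3-a->S5; S3-b->S4; S4-a->S4; S4-b->S0; S5-a->S5; S5-b->S4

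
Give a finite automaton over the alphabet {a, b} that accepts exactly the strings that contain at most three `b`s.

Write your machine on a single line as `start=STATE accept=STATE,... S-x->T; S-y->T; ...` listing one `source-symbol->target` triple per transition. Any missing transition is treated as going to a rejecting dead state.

Only the number of `b`s matters, and only up to 4. Make a chain s0 → s1 → s2 → s3 → s4 advanced by each `b` (with s4 absorbing); every other symbol self-loops. The accepting set is {s0, s1, s2, s3}.
5 states suffice.
        a   b  
>* s0   s0  s1 
 * s1   s1  s2 
 * s2   s2  s3 
 * s3   s3  s4 
   s4   s4  s4 
(> = start, * = accepting)

start=s0; accept=s0,s1,s2,s3; s0-a->s0; s0-b->s1; s1-a->s1; s1-b->s2; s2-a->s2; s2-b->s3; s3-a->s3; s3-b->s4; s4-a->s4; s4-b->s4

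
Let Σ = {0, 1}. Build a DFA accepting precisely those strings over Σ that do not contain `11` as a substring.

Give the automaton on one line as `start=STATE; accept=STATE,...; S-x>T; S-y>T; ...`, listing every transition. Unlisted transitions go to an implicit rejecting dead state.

start=S0; accept=S0,S1; S0-0>S0; S0-1>S1; S1-0>S0; S1-1>S2; S2-0>S2; S2-1>S2

Track partial matches of the forbidden pattern `11`. State S2 is a dead state reached once `11` has occurred; every other state accepts. S0 means no part of `11` is currently matched.
A 3-state machine:
        0   1  
>* S0   S0  S1 
 * S1   S0  S2 
   S2   S2  S2 
(> = start, * = accepting)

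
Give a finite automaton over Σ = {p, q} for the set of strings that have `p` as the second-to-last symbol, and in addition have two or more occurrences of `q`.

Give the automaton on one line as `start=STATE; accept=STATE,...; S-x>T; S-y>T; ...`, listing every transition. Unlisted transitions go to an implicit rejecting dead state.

start=A; accept=E,G; A-p>A; A-q>B; B-p>C; B-q>D; C-p>C; C-q>E; D-p>F; D-q>D; E-p>F; E-q>D; F-p>G; F-q>E; G-p>G; G-q>E

Handle the two conditions separately and then intersect. One (7 states) tracks the last 2 symbols read; the other (4 states) tracks the count of `q`s, saturating at 3. Each combined state is a pair, one component from each; accept when both components accept. Minimizing collapses redundant product states.
With 7 states:
       p  q 
>  A   A  B 
   B   C  D 
   C   C  E 
   D   F  D 
 * E   F  D 
   F   G  E 
 * G   G  E 
(> = start, * = accepting)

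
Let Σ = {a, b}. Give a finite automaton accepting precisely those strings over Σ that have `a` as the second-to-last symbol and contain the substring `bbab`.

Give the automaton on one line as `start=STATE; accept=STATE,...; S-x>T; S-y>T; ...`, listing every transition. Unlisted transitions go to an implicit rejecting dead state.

Build one automaton per condition and run them in lockstep. The first has 7 states tracking the last 2 symbols read; the second has 5 states tracking whether and how much of `bbab` has been seen. A product state is a pair (one from each), accepting exactly when both do. Equivalent product states are then merged.
8 states suffice.
        a   b  
>  s0   s0  s1 
   s1   s0  s2 
   s2   s3  s2 
   s3   s0  s4 
 * s4   s5  s6 
   s5   s7  s4 
   s6   s5  s6 
 * s7   s7  s4 
(> = start, * = accepting)

start=s0; accept=s4,s7; s0-a>s0; s0-b>s1; s1-a>s0; s1-b>s2; s2-a>s3; s2-b>s2; s3-a>s0; s3-b>s4; s4-a>s5; s4-b>s6; s5-a>s7; s5-b>s4; s6-a>s5; s6-b>s6; s7-a>s7; s7-b>s4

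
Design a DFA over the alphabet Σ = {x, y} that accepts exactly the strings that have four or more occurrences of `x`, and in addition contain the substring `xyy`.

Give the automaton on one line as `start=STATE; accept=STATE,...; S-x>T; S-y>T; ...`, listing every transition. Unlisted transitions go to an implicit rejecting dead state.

Build one automaton per condition and run them in lockstep. The first has 6 states tracking the count of `x`s, saturating at 5; the second has 4 states tracking whether and how much of `xyy` has been seen. A product state is a pair (one from each), accepting exactly when both do.
          x    y  
>  q0     q1   q0 
   q1     q2   q3 
   q2     q4   q5 
   q3     q2   q6 
   q4     q7   q8 
   q5     q4   q9 
   q6     q9   q6 
   q7    q10  q11 
   q8     q7  q12 
   q9    q12   q9 
   q10   q10  q13 
   q11   q10  q14 
   q12   q14  q12 
   q13   q10  q15 
 * q14   q15  q14 
 * q15   q15  q15 
(> = start, * = accepting)

start=q0; accept=q14,q15; q0-x>q1; q0-y>q0; q1-x>q2; q1-y>q3; q2-x>q4; q2-y>q5; q3-x>q2; q3-y>q6; q4-x>q7; q4-y>q8; q5-x>q4; q5-y>q9; q6-x>q9; q6-y>q6; q7-x>q10; q7-y>q11; q8-x>q7; q8-y>q12; q9-x>q12; q9-y>q9; q10-x>q10; q10-y>q13; q11-x>q10; q11-y>q14; q12-x>q14; q12-y>q12; q13-x>q10; q13-y>q15; q14-x>q15; q14-y>q14; q15-x>q15; q15-y>q15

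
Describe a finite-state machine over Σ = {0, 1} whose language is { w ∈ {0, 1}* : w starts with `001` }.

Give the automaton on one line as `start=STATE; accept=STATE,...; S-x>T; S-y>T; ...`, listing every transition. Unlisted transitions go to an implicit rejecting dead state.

Walk along `001` while the input agrees: from q0 take `0` to q1, and so on. Any deviation drops to the rejecting sink q4. Once q3 is reached the prefix is confirmed and every continuation is accepted.
        0   1  
>  q0   q1  q4 
   q1   q2  q4 
   q2   q4  q3 
 * q3   q3  q3 
   q4   q4  q4 
(> = start, * = accepting)

start=q0; accept=q3; q0-0>q1; q0-1>q4; q1-0>q2; q1-1>q4; q2-0>q4; q2-1>q3; q3-0>q3; q3-1>q3; q4-0>q4; q4-1>q4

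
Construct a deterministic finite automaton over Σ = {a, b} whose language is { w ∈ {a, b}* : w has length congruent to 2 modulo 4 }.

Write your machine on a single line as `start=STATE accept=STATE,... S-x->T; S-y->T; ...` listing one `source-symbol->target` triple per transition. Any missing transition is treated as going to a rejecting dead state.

start=S0; accept=S2; S0-a->S1; S0-b->S1; S1-a->S2; S1-b->S2; S2-a->S3; S2-b->S3; S3-a->S0; S3-b->S0

Count input length modulo 4: every symbol advances one step around the cycle S0 → S1 → S2 → S3 → S0. Accept at S2.
A 4-state machine:
        a   b  
>  S0   S1  S1 
   S1   S2  S2 
 * S2   S3  S3 
   S3   S0  S0 
(> = start, * = accepting)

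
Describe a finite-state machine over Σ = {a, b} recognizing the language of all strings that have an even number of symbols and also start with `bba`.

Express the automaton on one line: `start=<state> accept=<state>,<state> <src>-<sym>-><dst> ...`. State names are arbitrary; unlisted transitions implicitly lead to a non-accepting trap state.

Handle the two conditions separately and then intersect. The first has 2 states tracking the input length modulo 2; the second has 5 states tracking whether the input so far still matches the prefix `bba`. A product state is a pair (one from each), accepting exactly when both do. After merging equivalent states the machine shrinks.
A 6-state machine:
        a   b  
>  S0   S1  S2 
   S1   S1  S1 
   S2   S1  S3 
   S3   S4  S1 
   S4   S5  S5 
 * S5   S4  S4 
(> = start, * = accepting)

start=S0 accept=S5 S0-a->S1 S0-b->S2 S1-a->S1 S1-b->S1 S2-a->S1 S2-b->S3 S3-a->S4 S3-b->S1 S4-a->S5 S4-b->S5 S5-a->S4 S5-b->S4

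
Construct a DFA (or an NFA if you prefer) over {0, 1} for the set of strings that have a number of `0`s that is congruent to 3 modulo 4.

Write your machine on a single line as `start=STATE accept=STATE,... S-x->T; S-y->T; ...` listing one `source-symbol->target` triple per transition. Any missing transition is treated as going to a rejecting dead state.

start=A; accept=D; A-0->B; A-1->A; B-0->C; B-1->B; C-0->D; C-1->C; D-0->A; D-1->D

Keep the running count of `0`s modulo 4: each `0` advances along the cycle A → B → C → D → A while other symbols loop. Accept at D.
       0  1 
>  A   B  A 
   B   C  B 
   C   D  C 
 * D   A  D 
(> = start, * = accepting)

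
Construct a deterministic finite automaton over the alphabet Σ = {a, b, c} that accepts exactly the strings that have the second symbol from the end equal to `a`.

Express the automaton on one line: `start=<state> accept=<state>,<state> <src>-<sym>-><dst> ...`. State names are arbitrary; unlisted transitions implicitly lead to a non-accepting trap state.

A DFA must remember the last 2 symbols (since which symbol is second-to-last isn't known until the input ends). Use one state per possible window of the last ≤2 symbols; accept from those whose window starts with `a`.
With 13 states:
          a    b    c  
>  S0     S1   S2   S3 
   S1     S4   S5   S6 
   S2     S7   S8   S9 
   S3    S10  S11  S12 
 * S4     S4   S5   S6 
 * S5     S7   S8   S9 
 * S6    S10  S11  S12 
   S7     S4   S5   S6 
   S8     S7   S8   S9 
   S9    S10  S11  S12 
   S10    S4   S5   S6 
   S11    S7   S8   S9 
   S12   S10  S11  S12 
(> = start, * = accepting)

start=S0 accept=S4,S5,S6 S0-a->S1 S0-b->S2 S0-c->S3 S1-a->S4 S1-b->S5 S1-c->S6 S2-a->S7 S2-b->S8 S2-c->S9 S3-a->S10 S3-b->S11 S3-c->S12 S4-a->S4 S4-b->S5 S4-c->S6 S5-a->S7 S5-b->S8 S5-c->S9 S6-a->S10 S6-b->S11 S6-c->S12 S7-a->S4 S7-b->S5 S7-c->S6 S8-a->S7 S8-b->S8 S8-c->S9 S9-a->S10 S9-b->S11 S9-c->S12 S10-a->S4 S10-b->S5 S10-c->S6 S11-a->S7 S11-b->S8 S11-c->S9 S12-a->S10 S12-b->S11 S12-c->S12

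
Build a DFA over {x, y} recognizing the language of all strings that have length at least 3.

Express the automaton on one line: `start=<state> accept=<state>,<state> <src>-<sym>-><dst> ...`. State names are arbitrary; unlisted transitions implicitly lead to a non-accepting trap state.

We only need to distinguish lengths 0, 1, …, 3, and '>3'. Chain s0 → s1 → s2 → s3 → s4 on every symbol, with s4 looping. Accepting states: {s3, s4}.
With 5 states:
        x   y  
>  s0   s1  s1 
   s1   s2  s2 
   s2   s3  s3 
 * s3   s4  s4 
 * s4   s4  s4 
(> = start, * = accepting)

start=s0 accept=s3,s4 s0-x->s1 s0-y->s1 s1-x->s2 s1-y->s2 s2-x->s3 s2-y->s3 s3-x->s4 s3-y->s4 s4-x->s4 s4-y->s4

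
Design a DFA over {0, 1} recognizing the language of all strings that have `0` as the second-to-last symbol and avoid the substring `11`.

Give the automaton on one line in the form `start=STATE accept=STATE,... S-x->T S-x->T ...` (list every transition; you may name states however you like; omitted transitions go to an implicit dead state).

Build one automaton per condition and run them in lockstep. The first has 7 states tracking the last 2 symbols read; the second has 3 states tracking partial matches of the forbidden pattern `11`. A product state is a pair (one from each), accepting exactly when both do. After merging equivalent states the machine shrinks.
6 states suffice.
        0   1  
>  S0   S1  S2 
   S1   S3  S4 
   S2   S1  S5 
 * S3   S3  S4 
 * S4   S1  S5 
   S5   S5  S5 
(> = start, * = accepting)

start=S0 accept=S3,S4 S0-0->S1 S0-1->S2 S1-0->S3 S1-1->S4 S2-0->S1 S2-1->S5 S3-0->S3 S3-1->S4 S4-0->S1 S4-1->S5 S5-0->S5 S5-1->S5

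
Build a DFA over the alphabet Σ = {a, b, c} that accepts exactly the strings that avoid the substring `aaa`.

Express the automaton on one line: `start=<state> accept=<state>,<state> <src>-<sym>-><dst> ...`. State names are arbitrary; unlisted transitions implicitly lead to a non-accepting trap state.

start=s0 accept=s0,s1,s2 s0-a->s1 s0-b->s0 s0-c->s0 s1-a->s2 s1-b->s0 s1-c->s0 s2-a->s3 s2-b->s0 s2-c->s0 s3-a->s3 s3-b->s3 s3-c->s3

Track partial matches of the forbidden pattern `aaa`. State s3 is a dead state reached once `aaa` has occurred; every other state accepts. s0 means no part of `aaa` is currently matched.
A 4-state machine:
        a   b   c  
>* s0   s1  s0  s0 
 * s1   s2  s0  s0 
 * s2   s3  s0  s0 
   s3   s3  s3  s3 
(> = start, * = accepting)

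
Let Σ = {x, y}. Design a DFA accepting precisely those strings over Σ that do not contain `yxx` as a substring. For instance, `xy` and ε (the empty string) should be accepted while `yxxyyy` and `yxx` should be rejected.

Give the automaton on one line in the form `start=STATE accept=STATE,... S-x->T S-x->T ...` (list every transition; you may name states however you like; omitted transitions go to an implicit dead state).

Track partial matches of the forbidden pattern `yxx`. State D is a dead state reached once `yxx` has occurred; every other state accepts. A means no part of `yxx` is currently matched.
       x  y 
>* A   A  B 
 * B   C  B 
 * C   D  B 
   D   D  D 
(> = start, * = accepting)

start=A accept=A,B,C A-x->A A-y->B B-x->C B-y->B C-x->D C-y->B D-x->D D-y->D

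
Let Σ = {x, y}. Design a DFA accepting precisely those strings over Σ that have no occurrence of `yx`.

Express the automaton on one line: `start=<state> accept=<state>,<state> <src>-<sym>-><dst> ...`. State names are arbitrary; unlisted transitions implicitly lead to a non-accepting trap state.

start=q0 accept=q0,q1 q0-x->q0 q0-y->q1 q1-x->q2 q1-y->q1 q2-x->q2 q2-y->q2

This is the complement of 'contains `yx`'. Use the same substring-matching states — q0 through q2 holding how much of `yx` has just been matched — but flip the accepting set: everything except the trap q2 accepts.
With 3 states:
        x   y  
>* q0   q0  q1 
 * q1   q2  q1 
   q2   q2  q2 
(> = start, * = accepting)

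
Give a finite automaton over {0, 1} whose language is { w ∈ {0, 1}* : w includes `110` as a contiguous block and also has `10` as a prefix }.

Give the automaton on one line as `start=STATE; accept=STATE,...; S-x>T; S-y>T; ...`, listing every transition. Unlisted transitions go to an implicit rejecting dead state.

Run two small machines in parallel and take their product. One (4 states) tracks whether and how much of `110` has been seen; the other (4 states) tracks whether the input so far still matches the prefix `10`. Each combined state is a pair, one component from each; accept when both components accept. After merging equivalent states the machine shrinks.
        0   1  
>  q0   q1  q2 
   q1   q1  q1 
   q2   q3  q1 
   q3   q3  q4 
   q4   q3  q5 
   q5   q6  q5 
 * q6   q6  q6 
(> = start, * = accepting)

start=q0; accept=q6; q0-0>q1; q0-1>q2; q1-0>q1; q1-1>q1; q2-0>q3; q2-1>q1; q3-0>q3; q3-1>q4; q4-0>q3; q4-1>q5; q5-0>q6; q5-1>q5; q6-0>q6; q6-1>q6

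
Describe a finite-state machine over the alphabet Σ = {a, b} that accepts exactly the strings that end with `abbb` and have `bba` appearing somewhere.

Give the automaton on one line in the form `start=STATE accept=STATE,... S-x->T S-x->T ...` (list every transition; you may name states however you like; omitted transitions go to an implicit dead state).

Run two small machines in parallel and take their product. One (5 states) tracks how much of the suffix `abbb` has currently been matched; the other (4 states) tracks whether and how much of `bba` has been seen. Each combined state is a pair, one component from each; accept when both components accept. Equivalent product states are then merged.
        a   b  
>  s0   s0  s1 
   s1   s0  s2 
   s2   s3  s2 
   s3   s3  s4 
   s4   s3  s5 
   s5   s3  s6 
 * s6   s3  s2 
(> = start, * = accepting)

start=s0 accept=s6 s0-a->s0 s0-b->s1 s1-a->s0 s1-b->s2 s2-a->s3 s2-b->s2 s3-a->s3 s3-b->s4 s4-a->s3 s4-b->s5 s5-a->s3 s5-b->s6 s6-a->s3 s6-b->s2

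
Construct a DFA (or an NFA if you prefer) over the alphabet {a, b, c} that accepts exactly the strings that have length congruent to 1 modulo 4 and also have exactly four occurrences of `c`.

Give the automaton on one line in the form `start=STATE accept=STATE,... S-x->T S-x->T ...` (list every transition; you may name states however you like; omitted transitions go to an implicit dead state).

start=q0 accept=q16 q0-a->q1 q0-b->q1 q0-c->q2 q1-a->q3 q1-b->q3 q1-c->q4 q2-a->q4 q2-b->q4 q2-c->q5 q3-a->q6 q3-b->q6 q3-c->q7 q4-a->q7 q4-b->q7 q4-c->q8 q5-a->q8 q5-b->q8 q5-c->q9 q6-a->q0 q6-b->q0 q6-c->q10 q7-a->q10 q7-b->q10 q7-c->q11 q8-a->q11 q8-b->q11 q8-c->q12 q9-a->q12 q9-b->q12 q9-c->q13 q10-a->q2 q10-b->q2 q10-c->q14 q11-a->q14 q11-b->q14 q11-c->q15 q12-a->q15 q12-b->q15 q12-c->q16 q13-a->q16 q13-b->q16 q13-c->q17 q14-a->q5 q14-b->q5 q14-c->q18 q15-a->q18 q15-b->q18 q15-c->q19 q16-a->q19 q16-b->q19 q16-c->q17 q17-a->q17 q17-b->q17 q17-c->q17 q18-a->q9 q18-b->q9 q18-c->q20 q19-a->q20 q19-b->q20 q19-c->q17 q20-a->q13 q20-b->q13 q20-c->q17

Handle the two conditions separately and then intersect. The first has 4 states tracking the input length modulo 4; the second has 6 states tracking the count of `c`s, saturating at 5. A product state is a pair (one from each), accepting exactly when both do. Equivalent product states are then merged.
          a    b    c  
>  q0     q1   q1   q2 
   q1     q3   q3   q4 
   q2     q4   q4   q5 
   q3     q6   q6   q7 
   q4     q7   q7   q8 
   q5     q8   q8   q9 
   q6     q0   q0  q10 
   q7    q10  q10  q11 
   q8    q11  q11  q12 
   q9    q12  q12  q13 
   q10    q2   q2  q14 
   q11   q14  q14  q15 
   q12   q15  q15  q16 
   q13   q16  q16  q17 
   q14    q5   q5  q18 
   q15   q18  q18  q19 
 * q16   q19  q19  q17 
   q17   q17  q17  q17 
   q18    q9   q9  q20 
   q19   q20  q20  q17 
   q20   q13  q13  q17 
(> = start, * = accepting)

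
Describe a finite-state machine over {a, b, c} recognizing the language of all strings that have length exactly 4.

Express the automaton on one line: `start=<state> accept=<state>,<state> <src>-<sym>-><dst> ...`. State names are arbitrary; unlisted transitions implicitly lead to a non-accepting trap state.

Count input length up to 5: every symbol moves from q0 toward q5, which means 'more than 4' and absorbs. Accept from {q4}.
        a   b   c  
>  q0   q1  q1  q1 
   q1   q2  q2  q2 
   q2   q3  q3  q3 
   q3   q4  q4  q4 
 * q4   q5  q5  q5 
   q5   q5  q5  q5 
(> = start, * = accepting)

start=q0 accept=q4 q0-a->q1 q0-b->q1 q0-c->q1 q1-a->q2 q1-b->q2 q1-c->q2 q2-a->q3 q2-b->q3 q2-c->q3 q3-a->q4 q3-b->q4 q3-c->q4 q4-a->q5 q4-b->q5 q4-c->q5 q5-a->q5 q5-b->q5 q5-c->q5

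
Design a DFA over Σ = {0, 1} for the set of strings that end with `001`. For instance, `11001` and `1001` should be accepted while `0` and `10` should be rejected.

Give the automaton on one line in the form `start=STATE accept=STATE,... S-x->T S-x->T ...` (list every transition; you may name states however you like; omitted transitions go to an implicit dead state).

start=S0 accept=S3 S0-0->S1 S0-1->S0 S1-0->S2 S1-1->S0 S2-0->S2 S2-1->S3 S3-0->S1 S3-1->S0

Remember how much of `001` the current input suffix matches. State S0 means no match yet; S1 means the last symbol is `0`; S2 means the last 2 symbols are `00`; S3 means the last 3 symbols are `001`. Only S3 accepts. On a mismatch, fall back to the longest proper suffix that is still a prefix of `001`.
A 4-state machine:
        0   1  
>  S0   S1  S0 
   S1   S2  S0 
   S2   S2  S3 
 * S3   S1  S0 
(> = start, * = accepting)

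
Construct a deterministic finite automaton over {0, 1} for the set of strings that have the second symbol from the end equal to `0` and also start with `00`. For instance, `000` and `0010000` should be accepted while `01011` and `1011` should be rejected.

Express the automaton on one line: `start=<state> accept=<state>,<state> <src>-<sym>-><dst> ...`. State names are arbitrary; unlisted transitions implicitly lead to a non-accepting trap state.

Handle the two conditions separately and then intersect. The first has 7 states tracking the last 2 symbols read; the second has 4 states tracking whether the input so far still matches the prefix `00`. A product state is a pair (one from each), accepting exactly when both do.
An 11-state machine:
          0    1  
>  S0     S1   S2 
   S1     S3   S4 
   S2     S5   S6 
 * S3     S3   S7 
   S4     S5   S6 
   S5     S8   S4 
   S6     S5   S6 
 * S7     S9  S10 
   S8     S8   S4 
   S9     S3   S7 
   S10    S9  S10 
(> = start, * = accepting)

start=S0 accept=S3,S7 S0-0->S1 S0-1->S2 S1-0->S3 S1-1->S4 S2-0->S5 S2-1->S6 S3-0->S3 S3-1->S7 S4-0->S5 S4-1->S6 S5-0->S8 S5-1->S4 S6-0->S5 S6-1->S6 S7-0->S9 S7-1->S10 S8-0->S8 S8-1->S4 S9-0->S3 S9-1->S7 S10-0->S9 S10-1->S10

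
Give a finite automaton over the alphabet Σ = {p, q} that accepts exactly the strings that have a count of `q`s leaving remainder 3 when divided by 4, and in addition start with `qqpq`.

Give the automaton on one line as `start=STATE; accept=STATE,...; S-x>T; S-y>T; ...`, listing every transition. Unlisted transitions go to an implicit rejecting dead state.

Build one automaton per condition and run them in lockstep. One (4 states) tracks the count of `q`s modulo 4; the other (6 states) tracks whether the input so far still matches the prefix `qqpq`. Each combined state is a pair, one component from each; accept when both components accept. After merging equivalent states the machine shrinks.
9 states suffice.
        p   q  
>  s0   s1  s2 
   s1   s1  s1 
   s2   s1  s3 
   s3   s4  s1 
   s4   s1  s5 
 * s5   s5  s6 
   s6   s6  s7 
   s7   s7  s8 
   s8   s8  s5 
(> = start, * = accepting)

start=s0; accept=s5; s0-p>s1; s0-q>s2; s1-p>s1; s1-q>s1; s2-p>s1; s2-q>s3; s3-p>s4; s3-q>s1; s4-p>s1; s4-q>s5; s5-p>s5; s5-q>s6; s6-p>s6; s6-q>s7; s7-p>s7; s7-q>s8; s8-p>s8; s8-q>s5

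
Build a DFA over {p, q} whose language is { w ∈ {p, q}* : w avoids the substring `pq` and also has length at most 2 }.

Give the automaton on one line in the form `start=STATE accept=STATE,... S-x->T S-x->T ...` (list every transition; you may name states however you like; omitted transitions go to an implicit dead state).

Build one automaton per condition and run them in lockstep. One (3 states) tracks partial matches of the forbidden pattern `pq`; the other (4 states) tracks the input length, saturating at 3. Each combined state is a pair, one component from each; accept when both components accept. After merging equivalent states the machine shrinks.
A 5-state machine:
        p   q  
>* s0   s1  s2 
 * s1   s3  s4 
 * s2   s3  s3 
 * s3   s4  s4 
   s4   s4  s4 
(> = start, * = accepting)

start=s0 accept=s0,s1,s2,s3 s0-p->s1 s0-q->s2 s1-p->s3 s1-q->s4 s2-p->s3 s2-q->s3 s3-p->s4 s3-q->s4 s4-p->s4 s4-q->s4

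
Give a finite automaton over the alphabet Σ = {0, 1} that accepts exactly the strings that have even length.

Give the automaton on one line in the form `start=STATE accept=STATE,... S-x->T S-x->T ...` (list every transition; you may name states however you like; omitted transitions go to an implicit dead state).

Only the length mod 2 matters, so use a 2-cycle: from any state, every input symbol moves to the next state, wrapping q1 back to q0. Mark q0 accepting.
With 2 states:
        0   1  
>* q0   q1  q1 
   q1   q0  q0 
(> = start, * = accepting)

start=q0 accept=q0 q0-0->q1 q0-1->q1 q1-0->q0 q1-1->q0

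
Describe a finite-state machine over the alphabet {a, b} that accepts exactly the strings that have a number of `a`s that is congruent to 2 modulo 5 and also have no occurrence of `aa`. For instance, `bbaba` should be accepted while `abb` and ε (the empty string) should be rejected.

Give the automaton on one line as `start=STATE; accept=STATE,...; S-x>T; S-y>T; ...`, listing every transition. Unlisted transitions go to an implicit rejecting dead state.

Build one automaton per condition and run them in lockstep. One (5 states) tracks the count of `a`s modulo 5; the other (3 states) tracks partial matches of the forbidden pattern `aa`. Each combined state is a pair, one component from each; accept when both components accept. After merging equivalent states the machine shrinks.
11 states suffice.
          a    b  
>  q0     q1   q0 
   q1     q2   q3 
   q2     q2   q2 
   q3     q4   q3 
 * q4     q2   q5 
 * q5     q6   q5 
   q6     q2   q7 
   q7     q8   q7 
   q8     q2   q9 
   q9    q10   q9 
   q10    q2   q0 
(> = start, * = accepting)

start=q0; accept=q4,q5; q0-a>q1; q0-b>q0; q1-a>q2; q1-b>q3; q2-a>q2; q2-b>q2; q3-a>q4; q3-b>q3; q4-a>q2; q4-b>q5; q5-a>q6; q5-b>q5; q6-a>q2; q6-b>q7; q7-a>q8; q7-b>q7; q8-a>q2; q8-b>q9; q9-a>q10; q9-b>q9; q10-a>q2; q10-b>q0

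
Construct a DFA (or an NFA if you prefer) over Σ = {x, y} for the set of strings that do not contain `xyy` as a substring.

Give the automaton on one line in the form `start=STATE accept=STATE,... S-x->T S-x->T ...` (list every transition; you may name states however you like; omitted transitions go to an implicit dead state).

start=S0 accept=S0,S1,S2 S0-x->S1 S0-y->S0 S1-x->S1 S1-y->S2 S2-x->S1 S2-y->S3 S3-x->S3 S3-y->S3

This is the complement of 'contains `xyy`'. Use the same substring-matching states — S0 through S3 holding how much of `xyy` has just been matched — but flip the accepting set: everything except the trap S3 accepts.
        x   y  
>* S0   S1  S0 
 * S1   S1  S2 
 * S2   S1  S3 
   S3   S3  S3 
(> = start, * = accepting)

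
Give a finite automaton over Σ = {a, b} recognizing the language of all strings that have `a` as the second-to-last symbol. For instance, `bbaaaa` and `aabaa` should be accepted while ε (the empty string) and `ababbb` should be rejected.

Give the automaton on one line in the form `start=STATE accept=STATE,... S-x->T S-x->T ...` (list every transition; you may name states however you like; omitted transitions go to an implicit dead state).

start=q0 accept=q3,q4 q0-a->q1 q0-b->q2 q1-a->q3 q1-b->q4 q2-a->q5 q2-b->q6 q3-a->q3 q3-b->q4 q4-a->q5 q4-b->q6 q5-a->q3 q5-b->q4 q6-a->q5 q6-b->q6

Because acceptance depends on a position counted from the end, the machine has to buffer the most recent 2 symbols. Make each state the string of the last up-to-2 symbols read; on input `x` shift the window left and append `x`. Accept when the buffered window has length 2 and begins with `a`.
With 7 states:
        a   b  
>  q0   q1  q2 
   q1   q3  q4 
   q2   q5  q6 
 * q3   q3  q4 
 * q4   q5  q6 
   q5   q3  q4 
   q6   q5  q6 
(> = start, * = accepting)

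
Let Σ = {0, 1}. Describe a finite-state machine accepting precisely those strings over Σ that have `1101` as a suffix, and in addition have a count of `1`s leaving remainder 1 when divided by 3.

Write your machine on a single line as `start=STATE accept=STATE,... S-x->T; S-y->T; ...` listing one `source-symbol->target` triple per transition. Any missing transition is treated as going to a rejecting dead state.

Build one automaton per condition and run them in lockstep. The first has 5 states tracking how much of the suffix `1101` has currently been matched; the second has 3 states tracking the count of `1`s modulo 3. A product state is a pair (one from each), accepting exactly when both do. Minimizing collapses redundant product states.
With 7 states:
        0   1  
>  S0   S0  S1 
   S1   S1  S2 
   S2   S3  S4 
   S3   S3  S0 
   S4   S5  S1 
   S5   S0  S6 
 * S6   S1  S2 
(> = start, * = accepting)

start=S0; accept=S6; S0-0->S0; S0-1->S1; S1-0->S1; S1-1->S2; S2-0->S3; S2-1->S4; S3-0->S3; S3-1->S0; S4-0->S5; S4-1->S1; S5-0->S0; S5-1->S6; S6-0->S1; S6-1->S2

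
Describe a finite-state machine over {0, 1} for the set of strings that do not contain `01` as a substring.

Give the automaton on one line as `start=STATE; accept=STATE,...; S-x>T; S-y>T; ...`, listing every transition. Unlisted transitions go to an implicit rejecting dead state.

Track partial matches of the forbidden pattern `01`. State S2 is a dead state reached once `01` has occurred; every other state accepts. S0 means no part of `01` is currently matched.
A 3-state machine:
        0   1  
>* S0   S1  S0 
 * S1   S1  S2 
   S2   S2  S2 
(> = start, * = accepting)

start=S0; accept=S0,S1; S0-0>S1; S0-1>S0; S1-0>S1; S1-1>S2; S2-0>S2; S2-1>S2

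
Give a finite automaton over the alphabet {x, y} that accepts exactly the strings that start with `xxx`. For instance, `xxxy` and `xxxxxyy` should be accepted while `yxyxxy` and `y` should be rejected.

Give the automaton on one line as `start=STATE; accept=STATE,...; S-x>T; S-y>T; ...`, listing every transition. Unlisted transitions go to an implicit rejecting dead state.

start=s0; accept=s3; s0-x>s1; s0-y>s4; s1-x>s2; s1-y>s4; s2-x>s3; s2-y>s4; s3-x>s3; s3-y>s3; s4-x>s4; s4-y>s4

Check the first 3 symbols one by one: s0 through s2 record how many have matched `xxx` so far; any wrong symbol goes to the dead state s4. After all 3 match we enter the accepting sink s3.
5 states suffice.
        x   y  
>  s0   s1  s4 
   s1   s2  s4 
   s2   s3  s4 
 * s3   s3  s3 
   s4   s4  s4 
(> = start, * = accepting)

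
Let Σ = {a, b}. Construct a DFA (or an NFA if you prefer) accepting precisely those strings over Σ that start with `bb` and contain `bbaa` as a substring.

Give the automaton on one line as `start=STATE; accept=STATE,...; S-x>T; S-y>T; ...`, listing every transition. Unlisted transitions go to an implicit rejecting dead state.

start=q0; accept=q5; q0-a>q1; q0-b>q2; q1-a>q1; q1-b>q1; q2-a>q1; q2-b>q3; q3-a>q4; q3-b>q3; q4-a>q5; q4-b>q6; q5-a>q5; q5-b>q5; q6-a>q7; q6-b>q3; q7-a>q7; q7-b>q6

Run two small machines in parallel and take their product. The first has 4 states tracking whether the input so far still matches the prefix `bb`; the second has 5 states tracking whether and how much of `bbaa` has been seen. A product state is a pair (one from each), accepting exactly when both do. Minimizing collapses redundant product states.
With 8 states:
        a   b  
>  q0   q1  q2 
   q1   q1  q1 
   q2   q1  q3 
   q3   q4  q3 
   q4   q5  q6 
 * q5   q5  q5 
   q6   q7  q3 
   q7   q7  q6 
(> = start, * = accepting)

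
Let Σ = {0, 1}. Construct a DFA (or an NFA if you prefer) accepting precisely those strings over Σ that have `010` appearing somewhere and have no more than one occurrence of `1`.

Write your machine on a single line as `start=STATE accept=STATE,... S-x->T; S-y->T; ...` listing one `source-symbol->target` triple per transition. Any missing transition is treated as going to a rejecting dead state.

Handle the two conditions separately and then intersect. The first has 4 states tracking whether and how much of `010` has been seen; the second has 3 states tracking the count of `1`s, saturating at 2. A product state is a pair (one from each), accepting exactly when both do.
        0   1  
>  S0   S1  S2 
   S1   S1  S3 
   S2   S4  S5 
   S3   S6  S5 
   S4   S4  S7 
   S5   S8  S5 
 * S6   S6  S9 
   S7   S9  S5 
   S8   S8  S7 
   S9   S9  S9 
(> = start, * = accepting)

start=S0; accept=S6; S0-0->S1; S0-1->S2; S1-0->S1; S1-1->S3; S2-0->S4; S2-1->S5; S3-0->S6; S3-1->S5; S4-0->S4; S4-1->S7; S5-0->S8; S5-1->S5; S6-0->S6; S6-1->S9; S7-0->S9; S7-1->S5; S8-0->S8; S8-1->S7; S9-0->S9; S9-1->S9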